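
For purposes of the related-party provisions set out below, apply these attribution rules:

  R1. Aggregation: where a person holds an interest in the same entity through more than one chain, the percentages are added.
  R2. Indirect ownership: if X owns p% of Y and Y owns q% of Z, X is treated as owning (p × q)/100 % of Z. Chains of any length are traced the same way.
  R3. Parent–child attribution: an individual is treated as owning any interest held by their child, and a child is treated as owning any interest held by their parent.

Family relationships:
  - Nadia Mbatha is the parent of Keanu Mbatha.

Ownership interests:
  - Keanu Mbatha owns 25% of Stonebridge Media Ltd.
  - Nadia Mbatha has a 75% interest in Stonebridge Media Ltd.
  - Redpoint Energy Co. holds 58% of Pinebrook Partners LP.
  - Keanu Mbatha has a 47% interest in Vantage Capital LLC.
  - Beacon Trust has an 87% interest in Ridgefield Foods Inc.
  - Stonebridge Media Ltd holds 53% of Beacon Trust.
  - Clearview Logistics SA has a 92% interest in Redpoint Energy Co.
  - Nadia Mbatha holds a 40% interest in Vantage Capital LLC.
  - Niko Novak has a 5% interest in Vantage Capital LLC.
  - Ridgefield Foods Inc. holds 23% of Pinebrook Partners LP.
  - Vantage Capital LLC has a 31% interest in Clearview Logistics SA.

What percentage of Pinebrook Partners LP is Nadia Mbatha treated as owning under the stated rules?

By parent–child attribution (R3), Nadia Mbatha is treated as also owning Keanu Mbatha's interest in Vantage Capital LLC, giving 40% + 47% = 87%.
By parent–child attribution (R3), Nadia Mbatha is treated as also owning Keanu Mbatha's interest in Stonebridge Media Ltd, giving 75% + 25% = 100%.
Chain via Vantage Capital LLC → Clearview Logistics SA → Redpoint Energy Co. (R2): 87% × 31% × 92% × 58% = 14.391192% of Pinebrook Partners LP.
Chain via Stonebridge Media Ltd → Beacon Trust → Ridgefield Foods Inc. (R2): 100% × 53% × 87% × 23% = 10.6053% of Pinebrook Partners LP.
Aggregating (R1): 14.391192% + 10.6053% = 24.996492%.

24.996492%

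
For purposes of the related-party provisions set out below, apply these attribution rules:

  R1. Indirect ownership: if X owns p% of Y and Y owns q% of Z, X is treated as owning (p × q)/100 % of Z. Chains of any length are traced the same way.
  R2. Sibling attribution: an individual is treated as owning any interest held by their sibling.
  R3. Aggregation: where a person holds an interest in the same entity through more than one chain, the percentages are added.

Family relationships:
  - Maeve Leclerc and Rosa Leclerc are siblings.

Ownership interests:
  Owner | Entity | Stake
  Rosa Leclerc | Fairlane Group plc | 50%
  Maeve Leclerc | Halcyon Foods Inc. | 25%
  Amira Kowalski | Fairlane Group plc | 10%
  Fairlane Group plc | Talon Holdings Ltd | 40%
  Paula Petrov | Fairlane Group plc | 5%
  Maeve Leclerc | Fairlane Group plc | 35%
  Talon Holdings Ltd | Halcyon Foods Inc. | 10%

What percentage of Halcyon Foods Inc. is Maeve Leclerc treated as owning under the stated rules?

By sibling attribution (R2), Maeve Leclerc is treated as also owning Rosa Leclerc's interest in Fairlane Group plc, giving 35% + 50% = 85%.
Chain via Fairlane Group plc → Talon Holdings Ltd (R1): 85% × 40% × 10% = 3.4% of Halcyon Foods Inc.
Direct interest in Halcyon Foods Inc: 25%.
Aggregating (R3): 3.4% + 25% = 28.4%.

28.4%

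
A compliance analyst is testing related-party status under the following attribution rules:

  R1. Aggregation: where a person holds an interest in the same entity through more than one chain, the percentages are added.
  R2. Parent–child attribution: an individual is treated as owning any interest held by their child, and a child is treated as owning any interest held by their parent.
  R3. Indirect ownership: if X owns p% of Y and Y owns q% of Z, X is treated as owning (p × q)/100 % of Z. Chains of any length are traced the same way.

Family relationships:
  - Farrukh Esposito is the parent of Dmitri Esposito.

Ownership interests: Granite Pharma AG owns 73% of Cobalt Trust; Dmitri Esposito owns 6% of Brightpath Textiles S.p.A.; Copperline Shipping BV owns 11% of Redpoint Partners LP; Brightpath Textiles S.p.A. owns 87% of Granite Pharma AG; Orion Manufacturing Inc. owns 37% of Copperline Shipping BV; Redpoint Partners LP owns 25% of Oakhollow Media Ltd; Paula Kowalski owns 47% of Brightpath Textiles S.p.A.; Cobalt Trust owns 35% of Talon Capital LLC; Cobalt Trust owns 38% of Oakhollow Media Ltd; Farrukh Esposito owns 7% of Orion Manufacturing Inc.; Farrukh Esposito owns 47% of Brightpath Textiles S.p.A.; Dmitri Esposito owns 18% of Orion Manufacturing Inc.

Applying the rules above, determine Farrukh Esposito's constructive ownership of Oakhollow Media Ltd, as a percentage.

By parent–child attribution (R2), Farrukh Esposito is treated as also owning Dmitri Esposito's interest in Orion Manufacturing Inc, giving 7% + 18% = 25%.
By parent–child attribution (R2), Farrukh Esposito is treated as also owning Dmitri Esposito's interest in Brightpath Textiles S.p.A, giving 47% + 6% = 53%.
Chain via Orion Manufacturing Inc. → Copperline Shipping BV → Redpoint Partners LP (R3): 25% × 37% × 11% × 25% = 0.254375% of Oakhollow Media Ltd.
Chain via Brightpath Textiles S.p.A. → Granite Pharma AG → Cobalt Trust (R3): 53% × 87% × 73% × 38% = 12.790914% of Oakhollow Media Ltd.
Aggregating (R1): 0.254375% + 12.790914% = 13.045289%.

13.045289%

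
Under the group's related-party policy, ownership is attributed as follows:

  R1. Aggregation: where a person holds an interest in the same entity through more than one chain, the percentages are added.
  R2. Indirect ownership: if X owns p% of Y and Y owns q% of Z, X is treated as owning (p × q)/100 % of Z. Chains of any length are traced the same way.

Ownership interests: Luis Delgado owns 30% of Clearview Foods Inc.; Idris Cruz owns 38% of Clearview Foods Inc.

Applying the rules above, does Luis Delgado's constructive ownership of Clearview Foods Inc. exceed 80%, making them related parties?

Direct interest in Clearview Foods Inc: 30%.
30% does not exceed the 80% threshold, so Luis is not a related party to Clearview Foods Inc.

No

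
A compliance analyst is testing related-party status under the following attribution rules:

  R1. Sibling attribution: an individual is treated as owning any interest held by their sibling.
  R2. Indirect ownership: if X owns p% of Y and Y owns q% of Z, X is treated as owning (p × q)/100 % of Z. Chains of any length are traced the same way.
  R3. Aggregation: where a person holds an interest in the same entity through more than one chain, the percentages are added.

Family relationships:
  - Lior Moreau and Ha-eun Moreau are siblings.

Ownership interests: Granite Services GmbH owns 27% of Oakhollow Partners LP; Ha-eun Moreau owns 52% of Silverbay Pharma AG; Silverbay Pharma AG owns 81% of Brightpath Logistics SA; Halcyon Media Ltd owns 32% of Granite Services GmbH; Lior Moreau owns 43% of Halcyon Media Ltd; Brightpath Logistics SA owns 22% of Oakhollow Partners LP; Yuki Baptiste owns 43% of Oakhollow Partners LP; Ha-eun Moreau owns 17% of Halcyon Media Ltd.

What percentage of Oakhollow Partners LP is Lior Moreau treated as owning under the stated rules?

14.4504%

By sibling attribution (R1), Lior Moreau is treated as also owning Ha-eun Moreau's interest in Halcyon Media Ltd, giving 43% + 17% = 60%.
By sibling attribution (R1), Lior Moreau is treated as owning Ha-eun Moreau's 52% interest in Silverbay Pharma AG.
Chain via Halcyon Media Ltd → Granite Services GmbH (R2): 60% × 32% × 27% = 5.184% of Oakhollow Partners LP.
Chain via Silverbay Pharma AG → Brightpath Logistics SA (R2): 52% × 81% × 22% = 9.2664% of Oakhollow Partners LP.
Aggregating (R3): 5.184% + 9.2664% = 14.4504%.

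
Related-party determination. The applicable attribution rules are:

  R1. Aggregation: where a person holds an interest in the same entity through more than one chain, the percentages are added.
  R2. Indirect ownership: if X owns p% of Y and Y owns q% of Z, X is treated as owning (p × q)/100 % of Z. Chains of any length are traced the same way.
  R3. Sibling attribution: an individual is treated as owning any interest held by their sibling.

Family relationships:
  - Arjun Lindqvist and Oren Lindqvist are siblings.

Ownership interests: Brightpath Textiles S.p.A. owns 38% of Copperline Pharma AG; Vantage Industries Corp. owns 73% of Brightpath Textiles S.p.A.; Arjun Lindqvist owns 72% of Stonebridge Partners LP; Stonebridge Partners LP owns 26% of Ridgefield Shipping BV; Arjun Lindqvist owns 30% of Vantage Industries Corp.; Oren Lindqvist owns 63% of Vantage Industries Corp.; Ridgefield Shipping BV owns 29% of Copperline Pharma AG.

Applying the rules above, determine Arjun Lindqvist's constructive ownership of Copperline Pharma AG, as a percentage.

31.227%

By sibling attribution (R3), Arjun Lindqvist is treated as also owning Oren Lindqvist's interest in Vantage Industries Corp, giving 30% + 63% = 93%.
Chain via Vantage Industries Corp. → Brightpath Textiles S.p.A. (R2): 93% × 73% × 38% = 25.7982% of Copperline Pharma AG.
Chain via Stonebridge Partners LP → Ridgefield Shipping BV (R2): 72% × 26% × 29% = 5.4288% of Copperline Pharma AG.
Aggregating (R1): 25.7982% + 5.4288% = 31.227%.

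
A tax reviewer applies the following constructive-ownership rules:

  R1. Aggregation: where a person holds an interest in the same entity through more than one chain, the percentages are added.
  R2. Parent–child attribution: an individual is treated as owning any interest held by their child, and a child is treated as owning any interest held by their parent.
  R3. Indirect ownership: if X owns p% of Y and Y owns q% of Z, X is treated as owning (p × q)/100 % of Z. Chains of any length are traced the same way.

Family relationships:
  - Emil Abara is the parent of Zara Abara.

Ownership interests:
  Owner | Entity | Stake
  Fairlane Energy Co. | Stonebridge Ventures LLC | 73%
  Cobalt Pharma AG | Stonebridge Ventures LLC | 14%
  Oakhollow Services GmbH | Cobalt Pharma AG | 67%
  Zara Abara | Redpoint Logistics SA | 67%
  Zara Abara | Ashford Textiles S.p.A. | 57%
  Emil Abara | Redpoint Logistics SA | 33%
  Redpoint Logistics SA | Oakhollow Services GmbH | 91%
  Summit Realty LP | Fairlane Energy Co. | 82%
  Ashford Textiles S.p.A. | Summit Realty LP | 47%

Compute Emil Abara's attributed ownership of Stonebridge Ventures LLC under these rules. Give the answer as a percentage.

24.572294%

By parent–child attribution (R2), Emil Abara is treated as also owning Zara Abara's interest in Redpoint Logistics SA, giving 33% + 67% = 100%.
By parent–child attribution (R2), Emil Abara is treated as owning Zara Abara's 57% interest in Ashford Textiles S.p.A.
Chain via Redpoint Logistics SA → Oakhollow Services GmbH → Cobalt Pharma AG (R3): 100% × 91% × 67% × 14% = 8.5358% of Stonebridge Ventures LLC.
Chain via Ashford Textiles S.p.A. → Summit Realty LP → Fairlane Energy Co. (R3): 57% × 47% × 82% × 73% = 16.036494% of Stonebridge Ventures LLC.
Aggregating (R1): 8.5358% + 16.036494% = 24.572294%.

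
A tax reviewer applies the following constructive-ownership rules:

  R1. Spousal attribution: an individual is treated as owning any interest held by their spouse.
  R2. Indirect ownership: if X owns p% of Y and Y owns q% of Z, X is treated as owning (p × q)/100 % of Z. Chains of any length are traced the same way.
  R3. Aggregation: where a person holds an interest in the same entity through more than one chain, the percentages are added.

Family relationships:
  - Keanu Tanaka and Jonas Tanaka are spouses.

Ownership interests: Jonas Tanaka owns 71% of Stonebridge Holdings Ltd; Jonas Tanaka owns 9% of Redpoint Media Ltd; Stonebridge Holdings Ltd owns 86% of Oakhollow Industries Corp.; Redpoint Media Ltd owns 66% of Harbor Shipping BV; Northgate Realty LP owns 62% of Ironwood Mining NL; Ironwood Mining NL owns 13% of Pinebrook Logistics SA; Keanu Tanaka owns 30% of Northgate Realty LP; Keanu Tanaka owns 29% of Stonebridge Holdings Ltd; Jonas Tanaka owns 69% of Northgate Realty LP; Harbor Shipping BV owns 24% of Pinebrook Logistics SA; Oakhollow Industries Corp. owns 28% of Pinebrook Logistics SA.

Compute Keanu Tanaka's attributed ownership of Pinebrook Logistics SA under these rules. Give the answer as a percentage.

By spousal attribution (R1), Keanu Tanaka is treated as also owning Jonas Tanaka's interest in Northgate Realty LP, giving 30% + 69% = 99%.
By spousal attribution (R1), Keanu Tanaka is treated as also owning Jonas Tanaka's interest in Stonebridge Holdings Ltd, giving 29% + 71% = 100%.
By spousal attribution (R1), Keanu Tanaka is treated as owning Jonas Tanaka's 9% interest in Redpoint Media Ltd.
Chain via Northgate Realty LP → Ironwood Mining NL (R2): 99% × 62% × 13% = 7.9794% of Pinebrook Logistics SA.
Chain via Stonebridge Holdings Ltd → Oakhollow Industries Corp. (R2): 100% × 86% × 28% = 24.08% of Pinebrook Logistics SA.
Chain via Redpoint Media Ltd → Harbor Shipping BV (R2): 9% × 66% × 24% = 1.4256% of Pinebrook Logistics SA.
Aggregating (R3): 7.9794% + 24.08% + 1.4256% = 33.485%.

33.485%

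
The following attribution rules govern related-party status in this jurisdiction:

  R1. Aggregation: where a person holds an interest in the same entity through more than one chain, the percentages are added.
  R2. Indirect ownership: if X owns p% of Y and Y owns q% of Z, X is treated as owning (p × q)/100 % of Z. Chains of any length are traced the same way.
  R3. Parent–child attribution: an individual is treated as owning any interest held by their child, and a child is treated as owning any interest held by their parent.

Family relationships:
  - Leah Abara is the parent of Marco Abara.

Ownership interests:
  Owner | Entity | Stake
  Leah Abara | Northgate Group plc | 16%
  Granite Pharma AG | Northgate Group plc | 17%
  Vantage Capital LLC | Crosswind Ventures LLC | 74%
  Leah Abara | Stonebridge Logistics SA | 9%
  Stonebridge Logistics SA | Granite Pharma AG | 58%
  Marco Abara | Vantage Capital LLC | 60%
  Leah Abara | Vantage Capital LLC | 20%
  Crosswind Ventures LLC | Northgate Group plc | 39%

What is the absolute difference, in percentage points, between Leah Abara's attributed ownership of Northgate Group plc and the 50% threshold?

By parent–child attribution (R3), Leah Abara is treated as also owning Marco Abara's interest in Vantage Capital LLC, giving 20% + 60% = 80%.
Chain via Stonebridge Logistics SA → Granite Pharma AG (R2): 9% × 58% × 17% = 0.8874% of Northgate Group plc.
Chain via Vantage Capital LLC → Crosswind Ventures LLC (R2): 80% × 74% × 39% = 23.088% of Northgate Group plc.
Direct interest in Northgate Group plc: 16%.
Aggregating (R1): 0.8874% + 23.088% + 16% = 39.9754%.
39.9754% falls short of the 50% threshold by 10.0246 percentage points.

10.0246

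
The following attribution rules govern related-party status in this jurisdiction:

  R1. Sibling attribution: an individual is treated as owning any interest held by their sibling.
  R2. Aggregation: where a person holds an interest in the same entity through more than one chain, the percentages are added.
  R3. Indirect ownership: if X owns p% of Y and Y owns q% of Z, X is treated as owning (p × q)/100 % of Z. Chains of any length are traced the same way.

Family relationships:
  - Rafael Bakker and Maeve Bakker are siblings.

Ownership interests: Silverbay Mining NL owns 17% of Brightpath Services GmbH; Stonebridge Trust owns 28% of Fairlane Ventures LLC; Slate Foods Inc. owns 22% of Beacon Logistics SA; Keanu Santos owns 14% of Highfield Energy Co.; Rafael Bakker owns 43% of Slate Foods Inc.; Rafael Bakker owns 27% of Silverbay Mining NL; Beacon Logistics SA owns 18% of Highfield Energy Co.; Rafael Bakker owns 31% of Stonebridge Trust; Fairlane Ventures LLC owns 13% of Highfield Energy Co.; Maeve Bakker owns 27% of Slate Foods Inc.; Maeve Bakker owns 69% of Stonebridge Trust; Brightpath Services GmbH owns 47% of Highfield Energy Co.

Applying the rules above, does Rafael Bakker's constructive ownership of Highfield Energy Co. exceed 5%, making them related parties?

Yes

By sibling attribution (R1), Rafael Bakker is treated as also owning Maeve Bakker's interest in Slate Foods Inc, giving 43% + 27% = 70%.
By sibling attribution (R1), Rafael Bakker is treated as also owning Maeve Bakker's interest in Stonebridge Trust, giving 31% + 69% = 100%.
Chain via Slate Foods Inc. → Beacon Logistics SA (R3): 70% × 22% × 18% = 2.772% of Highfield Energy Co.
Chain via Silverbay Mining NL → Brightpath Services GmbH (R3): 27% × 17% × 47% = 2.1573% of Highfield Energy Co.
Chain via Stonebridge Trust → Fairlane Ventures LLC (R3): 100% × 28% × 13% = 3.64% of Highfield Energy Co.
Aggregating (R2): 2.772% + 2.1573% + 3.64% = 8.5693%.
8.5693% exceeds the 5% threshold, so Rafael is a related party to Highfield Energy Co.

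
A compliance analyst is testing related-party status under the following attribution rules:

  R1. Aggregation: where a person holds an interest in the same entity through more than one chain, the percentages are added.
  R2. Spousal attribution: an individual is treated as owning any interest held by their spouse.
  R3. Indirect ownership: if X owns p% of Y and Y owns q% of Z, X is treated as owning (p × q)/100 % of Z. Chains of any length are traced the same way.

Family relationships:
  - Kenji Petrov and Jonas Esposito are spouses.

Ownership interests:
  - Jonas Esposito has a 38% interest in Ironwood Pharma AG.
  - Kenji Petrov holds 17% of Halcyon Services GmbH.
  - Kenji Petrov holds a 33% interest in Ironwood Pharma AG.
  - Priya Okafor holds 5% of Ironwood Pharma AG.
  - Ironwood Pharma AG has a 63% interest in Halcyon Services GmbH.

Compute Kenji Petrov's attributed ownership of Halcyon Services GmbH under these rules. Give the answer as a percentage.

By spousal attribution (R2), Kenji Petrov is treated as also owning Jonas Esposito's interest in Ironwood Pharma AG, giving 33% + 38% = 71%.
Chain via Ironwood Pharma AG (R3): 71% × 63% = 44.73% of Halcyon Services GmbH.
Direct interest in Halcyon Services GmbH: 17%.
Aggregating (R1): 44.73% + 17% = 61.73%.

61.73%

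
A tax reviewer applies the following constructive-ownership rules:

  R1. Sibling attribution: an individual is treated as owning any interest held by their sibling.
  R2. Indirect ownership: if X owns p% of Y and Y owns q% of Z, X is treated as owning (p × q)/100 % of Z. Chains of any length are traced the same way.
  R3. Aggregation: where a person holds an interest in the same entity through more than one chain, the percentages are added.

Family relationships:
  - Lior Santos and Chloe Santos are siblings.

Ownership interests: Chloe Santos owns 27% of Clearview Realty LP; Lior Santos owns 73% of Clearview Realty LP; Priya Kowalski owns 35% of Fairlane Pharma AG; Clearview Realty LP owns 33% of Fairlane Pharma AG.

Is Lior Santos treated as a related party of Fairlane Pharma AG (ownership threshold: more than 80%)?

By sibling attribution (R1), Lior Santos is treated as also owning Chloe Santos's interest in Clearview Realty LP, giving 73% + 27% = 100%.
Chain via Clearview Realty LP (R2): 100% × 33% = 33% of Fairlane Pharma AG.
33% does not exceed the 80% threshold, so Lior is not a related party to Fairlane Pharma AG.

No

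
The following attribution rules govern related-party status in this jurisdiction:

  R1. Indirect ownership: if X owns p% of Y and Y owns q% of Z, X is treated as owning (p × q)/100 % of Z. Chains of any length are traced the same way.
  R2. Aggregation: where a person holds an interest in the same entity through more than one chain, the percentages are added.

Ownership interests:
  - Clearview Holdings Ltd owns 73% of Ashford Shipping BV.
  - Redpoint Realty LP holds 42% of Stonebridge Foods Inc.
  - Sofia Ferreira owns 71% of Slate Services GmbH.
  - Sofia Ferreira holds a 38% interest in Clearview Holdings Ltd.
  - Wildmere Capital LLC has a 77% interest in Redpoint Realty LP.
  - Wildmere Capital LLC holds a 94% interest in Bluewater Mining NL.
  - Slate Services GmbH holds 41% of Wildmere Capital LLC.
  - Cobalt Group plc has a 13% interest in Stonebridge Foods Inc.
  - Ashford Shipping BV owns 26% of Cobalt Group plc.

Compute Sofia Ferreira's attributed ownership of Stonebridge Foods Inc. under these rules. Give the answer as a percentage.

Chain via Clearview Holdings Ltd → Ashford Shipping BV → Cobalt Group plc (R1): 38% × 73% × 26% × 13% = 0.937612% of Stonebridge Foods Inc.
Chain via Slate Services GmbH → Wildmere Capital LLC → Redpoint Realty LP (R1): 71% × 41% × 77% × 42% = 9.414174% of Stonebridge Foods Inc.
Aggregating (R2): 0.937612% + 9.414174% = 10.351786%.

10.351786%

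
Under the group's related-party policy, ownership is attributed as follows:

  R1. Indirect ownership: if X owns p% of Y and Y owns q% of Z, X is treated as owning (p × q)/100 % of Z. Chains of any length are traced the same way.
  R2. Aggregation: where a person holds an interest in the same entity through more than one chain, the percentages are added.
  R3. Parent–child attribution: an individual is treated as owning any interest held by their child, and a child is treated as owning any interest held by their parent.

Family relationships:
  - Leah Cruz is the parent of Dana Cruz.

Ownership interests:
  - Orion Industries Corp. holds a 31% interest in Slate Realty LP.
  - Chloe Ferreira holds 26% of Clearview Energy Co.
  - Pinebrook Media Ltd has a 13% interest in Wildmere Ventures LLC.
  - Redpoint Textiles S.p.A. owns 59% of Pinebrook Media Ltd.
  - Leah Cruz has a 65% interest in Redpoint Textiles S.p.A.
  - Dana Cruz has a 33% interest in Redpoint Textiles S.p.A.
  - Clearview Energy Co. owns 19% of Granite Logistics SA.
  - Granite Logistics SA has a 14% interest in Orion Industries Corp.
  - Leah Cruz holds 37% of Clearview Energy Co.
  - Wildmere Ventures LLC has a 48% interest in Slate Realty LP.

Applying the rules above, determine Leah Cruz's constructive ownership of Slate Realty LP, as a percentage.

3.91307%

By parent–child attribution (R3), Leah Cruz is treated as also owning Dana Cruz's interest in Redpoint Textiles S.p.A, giving 65% + 33% = 98%.
Chain via Redpoint Textiles S.p.A. → Pinebrook Media Ltd → Wildmere Ventures LLC (R1): 98% × 59% × 13% × 48% = 3.607968% of Slate Realty LP.
Chain via Clearview Energy Co. → Granite Logistics SA → Orion Industries Corp. (R1): 37% × 19% × 14% × 31% = 0.305102% of Slate Realty LP.
Aggregating (R2): 3.607968% + 0.305102% = 3.91307%.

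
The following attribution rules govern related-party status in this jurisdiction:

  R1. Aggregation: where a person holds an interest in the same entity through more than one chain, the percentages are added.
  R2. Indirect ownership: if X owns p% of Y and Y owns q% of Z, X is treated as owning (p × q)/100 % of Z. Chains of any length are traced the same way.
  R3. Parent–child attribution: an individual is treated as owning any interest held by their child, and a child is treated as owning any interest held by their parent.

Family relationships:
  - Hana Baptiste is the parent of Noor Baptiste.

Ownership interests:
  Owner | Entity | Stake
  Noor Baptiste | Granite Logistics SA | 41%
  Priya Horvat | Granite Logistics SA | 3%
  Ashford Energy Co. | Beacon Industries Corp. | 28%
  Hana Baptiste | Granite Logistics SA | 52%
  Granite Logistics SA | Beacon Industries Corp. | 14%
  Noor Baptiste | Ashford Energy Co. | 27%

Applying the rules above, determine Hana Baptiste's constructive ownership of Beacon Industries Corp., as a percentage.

By parent–child attribution (R3), Hana Baptiste is treated as also owning Noor Baptiste's interest in Granite Logistics SA, giving 52% + 41% = 93%.
By parent–child attribution (R3), Hana Baptiste is treated as owning Noor Baptiste's 27% interest in Ashford Energy Co.
Chain via Granite Logistics SA (R2): 93% × 14% = 13.02% of Beacon Industries Corp.
Chain via Ashford Energy Co. (R2): 27% × 28% = 7.56% of Beacon Industries Corp.
Aggregating (R1): 13.02% + 7.56% = 20.58%.

20.58%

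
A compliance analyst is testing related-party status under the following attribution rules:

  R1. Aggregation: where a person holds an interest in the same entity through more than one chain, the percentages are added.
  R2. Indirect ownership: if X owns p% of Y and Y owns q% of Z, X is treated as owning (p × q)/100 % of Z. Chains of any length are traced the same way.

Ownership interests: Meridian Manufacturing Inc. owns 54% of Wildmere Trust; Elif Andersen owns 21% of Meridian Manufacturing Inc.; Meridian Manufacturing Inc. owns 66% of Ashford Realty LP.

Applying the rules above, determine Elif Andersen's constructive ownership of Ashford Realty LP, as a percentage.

Chain via Meridian Manufacturing Inc. (R2): 21% × 66% = 13.86% of Ashford Realty LP.

13.86%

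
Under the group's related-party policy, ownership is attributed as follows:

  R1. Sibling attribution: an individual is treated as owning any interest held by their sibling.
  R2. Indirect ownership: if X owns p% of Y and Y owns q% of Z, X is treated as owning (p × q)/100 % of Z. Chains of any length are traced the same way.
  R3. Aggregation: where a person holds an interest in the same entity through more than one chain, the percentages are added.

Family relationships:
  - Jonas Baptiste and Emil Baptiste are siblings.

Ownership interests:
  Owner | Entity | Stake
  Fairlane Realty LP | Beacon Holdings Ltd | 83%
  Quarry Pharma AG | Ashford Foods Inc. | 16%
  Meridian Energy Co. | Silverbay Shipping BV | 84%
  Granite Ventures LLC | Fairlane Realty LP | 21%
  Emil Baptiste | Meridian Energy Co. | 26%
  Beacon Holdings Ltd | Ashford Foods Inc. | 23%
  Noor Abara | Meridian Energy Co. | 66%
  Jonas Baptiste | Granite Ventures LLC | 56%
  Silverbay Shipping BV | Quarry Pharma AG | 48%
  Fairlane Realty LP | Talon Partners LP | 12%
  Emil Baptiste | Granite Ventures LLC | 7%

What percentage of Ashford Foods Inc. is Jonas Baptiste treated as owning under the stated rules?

By sibling attribution (R1), Jonas Baptiste is treated as also owning Emil Baptiste's interest in Granite Ventures LLC, giving 56% + 7% = 63%.
By sibling attribution (R1), Jonas Baptiste is treated as owning Emil Baptiste's 26% interest in Meridian Energy Co.
Chain via Granite Ventures LLC → Fairlane Realty LP → Beacon Holdings Ltd (R2): 63% × 21% × 83% × 23% = 2.525607% of Ashford Foods Inc.
Chain via Meridian Energy Co. → Silverbay Shipping BV → Quarry Pharma AG (R2): 26% × 84% × 48% × 16% = 1.677312% of Ashford Foods Inc.
Aggregating (R3): 2.525607% + 1.677312% = 4.202919%.

4.202919%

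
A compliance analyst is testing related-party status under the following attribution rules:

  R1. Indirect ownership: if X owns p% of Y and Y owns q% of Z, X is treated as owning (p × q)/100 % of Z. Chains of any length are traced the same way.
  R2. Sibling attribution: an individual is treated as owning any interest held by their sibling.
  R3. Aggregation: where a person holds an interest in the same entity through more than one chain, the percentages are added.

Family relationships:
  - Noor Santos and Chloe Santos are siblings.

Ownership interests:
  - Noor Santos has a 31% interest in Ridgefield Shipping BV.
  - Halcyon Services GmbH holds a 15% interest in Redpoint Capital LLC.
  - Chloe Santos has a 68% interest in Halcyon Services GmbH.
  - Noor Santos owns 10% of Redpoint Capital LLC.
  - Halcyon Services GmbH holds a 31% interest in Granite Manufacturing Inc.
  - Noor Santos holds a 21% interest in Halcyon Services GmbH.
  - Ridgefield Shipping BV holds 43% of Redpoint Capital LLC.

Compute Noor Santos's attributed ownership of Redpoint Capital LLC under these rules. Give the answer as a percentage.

By sibling attribution (R2), Noor Santos is treated as also owning Chloe Santos's interest in Halcyon Services GmbH, giving 21% + 68% = 89%.
Chain via Halcyon Services GmbH (R1): 89% × 15% = 13.35% of Redpoint Capital LLC.
Chain via Ridgefield Shipping BV (R1): 31% × 43% = 13.33% of Redpoint Capital LLC.
Direct interest in Redpoint Capital LLC: 10%.
Aggregating (R3): 13.35% + 13.33% + 10% = 36.68%.

36.68%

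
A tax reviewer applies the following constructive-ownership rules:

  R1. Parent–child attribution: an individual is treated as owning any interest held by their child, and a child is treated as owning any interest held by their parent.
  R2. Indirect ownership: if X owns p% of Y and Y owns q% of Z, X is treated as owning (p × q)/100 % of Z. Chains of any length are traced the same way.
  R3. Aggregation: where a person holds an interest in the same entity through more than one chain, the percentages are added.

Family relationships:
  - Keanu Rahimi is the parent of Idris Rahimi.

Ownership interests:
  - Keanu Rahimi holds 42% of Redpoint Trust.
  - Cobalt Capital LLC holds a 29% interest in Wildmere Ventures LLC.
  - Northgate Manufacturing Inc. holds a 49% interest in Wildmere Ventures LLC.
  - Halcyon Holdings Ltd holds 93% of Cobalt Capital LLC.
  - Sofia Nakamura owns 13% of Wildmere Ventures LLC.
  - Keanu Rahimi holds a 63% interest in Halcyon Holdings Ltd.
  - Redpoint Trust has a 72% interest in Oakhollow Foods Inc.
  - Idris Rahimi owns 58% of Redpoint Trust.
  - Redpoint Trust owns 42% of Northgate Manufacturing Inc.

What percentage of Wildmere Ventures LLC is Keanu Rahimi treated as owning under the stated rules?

By parent–child attribution (R1), Keanu Rahimi is treated as also owning Idris Rahimi's interest in Redpoint Trust, giving 42% + 58% = 100%.
Chain via Redpoint Trust → Northgate Manufacturing Inc. (R2): 100% × 42% × 49% = 20.58% of Wildmere Ventures LLC.
Chain via Halcyon Holdings Ltd → Cobalt Capital LLC (R2): 63% × 93% × 29% = 16.9911% of Wildmere Ventures LLC.
Aggregating (R3): 20.58% + 16.9911% = 37.5711%.

37.5711%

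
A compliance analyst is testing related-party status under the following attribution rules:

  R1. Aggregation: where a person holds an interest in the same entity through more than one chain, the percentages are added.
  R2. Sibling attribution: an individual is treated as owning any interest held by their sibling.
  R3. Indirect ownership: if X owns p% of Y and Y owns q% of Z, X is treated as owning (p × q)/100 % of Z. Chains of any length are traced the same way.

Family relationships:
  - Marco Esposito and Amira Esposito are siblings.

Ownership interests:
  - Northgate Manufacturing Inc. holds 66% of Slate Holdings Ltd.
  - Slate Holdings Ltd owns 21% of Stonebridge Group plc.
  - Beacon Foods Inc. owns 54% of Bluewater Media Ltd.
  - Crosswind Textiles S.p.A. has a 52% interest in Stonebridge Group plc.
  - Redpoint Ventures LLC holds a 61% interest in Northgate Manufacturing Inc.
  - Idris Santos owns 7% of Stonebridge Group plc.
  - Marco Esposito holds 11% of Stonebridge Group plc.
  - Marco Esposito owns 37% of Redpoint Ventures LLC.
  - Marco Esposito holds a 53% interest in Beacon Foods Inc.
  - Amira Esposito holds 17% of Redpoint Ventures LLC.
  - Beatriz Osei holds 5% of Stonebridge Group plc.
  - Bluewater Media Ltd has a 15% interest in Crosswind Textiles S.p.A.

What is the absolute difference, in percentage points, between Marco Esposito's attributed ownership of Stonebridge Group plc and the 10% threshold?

7.797844

By sibling attribution (R2), Marco Esposito is treated as also owning Amira Esposito's interest in Redpoint Ventures LLC, giving 37% + 17% = 54%.
Chain via Beacon Foods Inc. → Bluewater Media Ltd → Crosswind Textiles S.p.A. (R3): 53% × 54% × 15% × 52% = 2.23236% of Stonebridge Group plc.
Chain via Redpoint Ventures LLC → Northgate Manufacturing Inc. → Slate Holdings Ltd (R3): 54% × 61% × 66% × 21% = 4.565484% of Stonebridge Group plc.
Direct interest in Stonebridge Group plc: 11%.
Aggregating (R1): 2.23236% + 4.565484% + 11% = 17.797844%.
17.797844% exceeds the 10% threshold by 7.797844 percentage points.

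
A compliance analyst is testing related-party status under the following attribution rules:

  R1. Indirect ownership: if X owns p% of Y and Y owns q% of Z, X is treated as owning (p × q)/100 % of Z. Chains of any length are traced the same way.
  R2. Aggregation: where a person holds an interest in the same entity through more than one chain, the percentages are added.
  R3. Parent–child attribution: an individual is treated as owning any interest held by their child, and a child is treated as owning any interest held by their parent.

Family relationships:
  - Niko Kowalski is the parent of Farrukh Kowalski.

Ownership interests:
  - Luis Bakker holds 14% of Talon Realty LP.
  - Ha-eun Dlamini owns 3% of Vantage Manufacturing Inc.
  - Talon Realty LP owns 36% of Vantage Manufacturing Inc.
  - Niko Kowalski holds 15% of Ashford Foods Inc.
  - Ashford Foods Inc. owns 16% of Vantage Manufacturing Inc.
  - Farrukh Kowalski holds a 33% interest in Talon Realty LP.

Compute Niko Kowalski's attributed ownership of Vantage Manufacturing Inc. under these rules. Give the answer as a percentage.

By parent–child attribution (R3), Niko Kowalski is treated as owning Farrukh Kowalski's 33% interest in Talon Realty LP.
Chain via Ashford Foods Inc. (R1): 15% × 16% = 2.4% of Vantage Manufacturing Inc.
Chain via Talon Realty LP (R1): 33% × 36% = 11.88% of Vantage Manufacturing Inc.
Aggregating (R2): 2.4% + 11.88% = 14.28%.

14.28%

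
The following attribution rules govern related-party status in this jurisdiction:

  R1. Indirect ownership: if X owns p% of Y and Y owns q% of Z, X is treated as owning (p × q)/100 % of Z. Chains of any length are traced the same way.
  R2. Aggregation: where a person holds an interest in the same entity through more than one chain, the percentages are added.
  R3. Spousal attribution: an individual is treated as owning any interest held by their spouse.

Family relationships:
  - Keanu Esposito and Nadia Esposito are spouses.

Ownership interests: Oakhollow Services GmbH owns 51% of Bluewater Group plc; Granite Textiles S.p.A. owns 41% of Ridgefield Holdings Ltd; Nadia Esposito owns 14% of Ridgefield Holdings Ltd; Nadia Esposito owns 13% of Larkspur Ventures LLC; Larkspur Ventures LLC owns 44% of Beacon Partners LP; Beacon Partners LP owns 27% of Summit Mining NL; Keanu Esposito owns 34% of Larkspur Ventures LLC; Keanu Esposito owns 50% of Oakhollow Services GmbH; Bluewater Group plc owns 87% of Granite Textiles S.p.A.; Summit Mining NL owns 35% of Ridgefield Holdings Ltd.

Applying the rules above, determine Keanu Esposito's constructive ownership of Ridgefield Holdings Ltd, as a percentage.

25.05011%

By spousal attribution (R3), Keanu Esposito is treated as also owning Nadia Esposito's interest in Larkspur Ventures LLC, giving 34% + 13% = 47%.
By spousal attribution (R3), Keanu Esposito is treated as owning Nadia Esposito's 14% interest in Ridgefield Holdings Ltd.
Chain via Larkspur Ventures LLC → Beacon Partners LP → Summit Mining NL (R1): 47% × 44% × 27% × 35% = 1.95426% of Ridgefield Holdings Ltd.
Chain via Oakhollow Services GmbH → Bluewater Group plc → Granite Textiles S.p.A. (R1): 50% × 51% × 87% × 41% = 9.09585% of Ridgefield Holdings Ltd.
Direct interest in Ridgefield Holdings Ltd: 14%.
Aggregating (R2): 1.95426% + 9.09585% + 14% = 25.05011%.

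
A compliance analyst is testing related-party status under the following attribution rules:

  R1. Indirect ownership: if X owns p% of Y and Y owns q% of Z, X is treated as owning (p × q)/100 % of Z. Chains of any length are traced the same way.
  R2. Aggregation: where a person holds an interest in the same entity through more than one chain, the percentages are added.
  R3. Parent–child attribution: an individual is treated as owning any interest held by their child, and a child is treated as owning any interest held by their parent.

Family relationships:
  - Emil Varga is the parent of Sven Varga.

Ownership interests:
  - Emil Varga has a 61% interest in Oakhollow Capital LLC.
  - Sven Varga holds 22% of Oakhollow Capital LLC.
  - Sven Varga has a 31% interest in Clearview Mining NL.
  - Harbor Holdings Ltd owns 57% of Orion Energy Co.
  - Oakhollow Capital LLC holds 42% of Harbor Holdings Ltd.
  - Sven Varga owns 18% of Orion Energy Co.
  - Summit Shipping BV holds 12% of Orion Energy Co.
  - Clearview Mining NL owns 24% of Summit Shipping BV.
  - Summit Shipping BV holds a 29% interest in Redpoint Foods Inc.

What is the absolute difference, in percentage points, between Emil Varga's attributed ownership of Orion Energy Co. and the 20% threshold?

18.763

By parent–child attribution (R3), Emil Varga is treated as also owning Sven Varga's interest in Oakhollow Capital LLC, giving 61% + 22% = 83%.
By parent–child attribution (R3), Emil Varga is treated as owning Sven Varga's 31% interest in Clearview Mining NL.
By parent–child attribution (R3), Emil Varga is treated as owning Sven Varga's 18% interest in Orion Energy Co.
Chain via Oakhollow Capital LLC → Harbor Holdings Ltd (R1): 83% × 42% × 57% = 19.8702% of Orion Energy Co.
Chain via Clearview Mining NL → Summit Shipping BV (R1): 31% × 24% × 12% = 0.8928% of Orion Energy Co.
Direct interest in Orion Energy Co: 18%.
Aggregating (R2): 19.8702% + 0.8928% + 18% = 38.763%.
38.763% exceeds the 20% threshold by 18.763 percentage points.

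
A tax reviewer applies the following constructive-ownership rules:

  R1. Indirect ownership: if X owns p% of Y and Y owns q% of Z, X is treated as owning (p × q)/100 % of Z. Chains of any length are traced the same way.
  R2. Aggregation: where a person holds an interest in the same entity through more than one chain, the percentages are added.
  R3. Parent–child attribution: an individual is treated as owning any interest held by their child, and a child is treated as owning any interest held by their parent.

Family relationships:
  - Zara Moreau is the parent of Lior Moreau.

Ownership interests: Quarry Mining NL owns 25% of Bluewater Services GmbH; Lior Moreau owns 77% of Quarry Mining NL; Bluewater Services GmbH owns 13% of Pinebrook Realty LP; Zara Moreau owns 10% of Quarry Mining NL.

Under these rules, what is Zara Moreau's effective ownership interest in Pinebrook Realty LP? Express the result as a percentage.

2.8275%

By parent–child attribution (R3), Zara Moreau is treated as also owning Lior Moreau's interest in Quarry Mining NL, giving 10% + 77% = 87%.
Chain via Quarry Mining NL → Bluewater Services GmbH (R1): 87% × 25% × 13% = 2.8275% of Pinebrook Realty LP.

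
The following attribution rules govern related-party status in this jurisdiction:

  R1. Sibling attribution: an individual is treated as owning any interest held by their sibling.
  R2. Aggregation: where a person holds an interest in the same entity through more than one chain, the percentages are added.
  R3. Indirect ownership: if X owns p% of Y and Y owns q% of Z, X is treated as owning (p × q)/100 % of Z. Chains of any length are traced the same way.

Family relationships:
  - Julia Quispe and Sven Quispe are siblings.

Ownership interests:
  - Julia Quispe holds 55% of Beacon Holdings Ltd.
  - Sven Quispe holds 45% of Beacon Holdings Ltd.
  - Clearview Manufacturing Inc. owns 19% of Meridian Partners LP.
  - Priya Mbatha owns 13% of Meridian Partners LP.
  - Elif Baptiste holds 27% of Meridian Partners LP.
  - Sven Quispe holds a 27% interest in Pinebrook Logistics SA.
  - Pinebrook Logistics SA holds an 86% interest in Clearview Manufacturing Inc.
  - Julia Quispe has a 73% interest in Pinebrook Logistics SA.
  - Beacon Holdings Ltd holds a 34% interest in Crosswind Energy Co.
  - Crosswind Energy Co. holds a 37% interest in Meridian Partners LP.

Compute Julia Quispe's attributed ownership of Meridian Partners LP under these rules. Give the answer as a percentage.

By sibling attribution (R1), Julia Quispe is treated as also owning Sven Quispe's interest in Pinebrook Logistics SA, giving 73% + 27% = 100%.
By sibling attribution (R1), Julia Quispe is treated as also owning Sven Quispe's interest in Beacon Holdings Ltd, giving 55% + 45% = 100%.
Chain via Pinebrook Logistics SA → Clearview Manufacturing Inc. (R3): 100% × 86% × 19% = 16.34% of Meridian Partners LP.
Chain via Beacon Holdings Ltd → Crosswind Energy Co. (R3): 100% × 34% × 37% = 12.58% of Meridian Partners LP.
Aggregating (R2): 16.34% + 12.58% = 28.92%.

28.92%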